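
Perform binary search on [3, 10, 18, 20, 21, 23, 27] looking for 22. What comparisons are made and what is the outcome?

Binary search for 22 in [3, 10, 18, 20, 21, 23, 27]:

lo=0, hi=6, mid=3, arr[mid]=20 -> 20 < 22, search right half
lo=4, hi=6, mid=5, arr[mid]=23 -> 23 > 22, search left half
lo=4, hi=4, mid=4, arr[mid]=21 -> 21 < 22, search right half
lo=5 > hi=4, target 22 not found

Binary search determines that 22 is not in the array after 3 comparisons. The search space was exhausted without finding the target.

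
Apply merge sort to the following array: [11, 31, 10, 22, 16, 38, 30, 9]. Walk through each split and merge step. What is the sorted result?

Merge sort trace:

Split: [11, 31, 10, 22, 16, 38, 30, 9] -> [11, 31, 10, 22] and [16, 38, 30, 9]
  Split: [11, 31, 10, 22] -> [11, 31] and [10, 22]
    Split: [11, 31] -> [11] and [31]
    Merge: [11] + [31] -> [11, 31]
    Split: [10, 22] -> [10] and [22]
    Merge: [10] + [22] -> [10, 22]
  Merge: [11, 31] + [10, 22] -> [10, 11, 22, 31]
  Split: [16, 38, 30, 9] -> [16, 38] and [30, 9]
    Split: [16, 38] -> [16] and [38]
    Merge: [16] + [38] -> [16, 38]
    Split: [30, 9] -> [30] and [9]
    Merge: [30] + [9] -> [9, 30]
  Merge: [16, 38] + [9, 30] -> [9, 16, 30, 38]
Merge: [10, 11, 22, 31] + [9, 16, 30, 38] -> [9, 10, 11, 16, 22, 30, 31, 38]

Final sorted array: [9, 10, 11, 16, 22, 30, 31, 38]

The merge sort proceeds by recursively splitting the array and merging sorted halves.
After all merges, the sorted array is [9, 10, 11, 16, 22, 30, 31, 38].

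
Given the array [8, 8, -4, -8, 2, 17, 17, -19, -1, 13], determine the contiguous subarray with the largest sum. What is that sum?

Using Kadane's algorithm on [8, 8, -4, -8, 2, 17, 17, -19, -1, 13]:

Scanning through the array:
Position 1 (value 8): max_ending_here = 16, max_so_far = 16
Position 2 (value -4): max_ending_here = 12, max_so_far = 16
Position 3 (value -8): max_ending_here = 4, max_so_far = 16
Position 4 (value 2): max_ending_here = 6, max_so_far = 16
Position 5 (value 17): max_ending_here = 23, max_so_far = 23
Position 6 (value 17): max_ending_here = 40, max_so_far = 40
Position 7 (value -19): max_ending_here = 21, max_so_far = 40
Position 8 (value -1): max_ending_here = 20, max_so_far = 40
Position 9 (value 13): max_ending_here = 33, max_so_far = 40

Maximum subarray: [8, 8, -4, -8, 2, 17, 17]
Maximum sum: 40

The maximum subarray is [8, 8, -4, -8, 2, 17, 17] with sum 40. This subarray runs from index 0 to index 6.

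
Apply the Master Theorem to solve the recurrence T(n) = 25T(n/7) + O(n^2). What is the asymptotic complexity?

Master Theorem for T(n) = 25T(n/7) + O(n^2):

a = 25, b = 7, c = 2
log_b(a) = log_7(25) = 1.6542

Case 3: c = 2 > log_7(25) = 1.6542
T(n) = O(n^2) = O(n^2)

For T(n) = 25T(n/7) + O(n^2): log_7(25) = 1.6542. This is Case 3 of the Master Theorem (c > log_b(a), work dominated by root), giving O(n^2).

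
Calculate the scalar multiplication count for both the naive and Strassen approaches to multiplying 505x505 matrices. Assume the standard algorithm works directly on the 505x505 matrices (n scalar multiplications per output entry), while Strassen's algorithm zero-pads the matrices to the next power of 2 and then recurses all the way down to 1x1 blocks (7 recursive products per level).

Matrix multiplication for 505x505 matrices:

Strassen's algorithm requires power-of-2 dimensions. Pad 505x505 to 512x512 (next power of 2).

Standard algorithm: 505^3 = 128787625 multiplications
Strassen's algorithm: 7^(log2(512)) = 7^9 = 40353607 multiplications
Savings: 128787625 - 40353607 = 88434018 multiplications

Standard: 128787625 multiplications (505^3). Strassen: 40353607 multiplications (7^9, after padding to 512x512). Strassen reduces 8 recursive multiplications to 7 at each level.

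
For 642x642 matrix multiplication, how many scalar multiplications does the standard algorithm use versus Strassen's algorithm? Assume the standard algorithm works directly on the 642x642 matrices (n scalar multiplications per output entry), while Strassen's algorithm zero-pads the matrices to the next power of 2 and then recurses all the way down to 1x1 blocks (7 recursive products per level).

Matrix multiplication for 642x642 matrices:

Strassen's algorithm requires power-of-2 dimensions. Pad 642x642 to 1024x1024 (next power of 2).

Standard algorithm: 642^3 = 264609288 multiplications
Strassen's algorithm: 7^(log2(1024)) = 7^10 = 282475249 multiplications
Difference: 264609288 - 282475249 = -17865961 (Strassen uses MORE here due to padding overhead — for small or just-over-power-of-2 n, padding can outweigh the per-level savings)

Standard: 264609288 multiplications (642^3). Strassen: 282475249 multiplications (7^10, after padding to 1024x1024). Strassen reduces 8 recursive multiplications to 7 at each level.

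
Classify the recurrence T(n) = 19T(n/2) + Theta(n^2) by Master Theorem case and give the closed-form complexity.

Master Theorem for T(n) = 19T(n/2) + O(n^2):

a = 19, b = 2, c = 2
log_b(a) = log_2(19) = 4.2479

Case 1: c = 2 < log_2(19) = 4.2479
T(n) = O(n^(log_2 19))

For T(n) = 19T(n/2) + O(n^2): log_2(19) = 4.2479. This is Case 1 of the Master Theorem (c < log_b(a), work dominated by leaves), giving O(n^(log_2 19)).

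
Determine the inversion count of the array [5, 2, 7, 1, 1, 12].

Finding inversions in [5, 2, 7, 1, 1, 12]:

(0, 1): arr[0]=5 > arr[1]=2
(0, 3): arr[0]=5 > arr[3]=1
(0, 4): arr[0]=5 > arr[4]=1
(1, 3): arr[1]=2 > arr[3]=1
(1, 4): arr[1]=2 > arr[4]=1
(2, 3): arr[2]=7 > arr[3]=1
(2, 4): arr[2]=7 > arr[4]=1

Total inversions: 7

The array has 7 inversion(s): (0,1), (0,3), (0,4), (1,3), (1,4), (2,3), (2,4). Each pair (i,j) satisfies i < j and arr[i] > arr[j].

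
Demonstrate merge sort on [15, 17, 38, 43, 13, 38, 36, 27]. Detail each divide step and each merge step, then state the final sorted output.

Merge sort trace:

Split: [15, 17, 38, 43, 13, 38, 36, 27] -> [15, 17, 38, 43] and [13, 38, 36, 27]
  Split: [15, 17, 38, 43] -> [15, 17] and [38, 43]
    Split: [15, 17] -> [15] and [17]
    Merge: [15] + [17] -> [15, 17]
    Split: [38, 43] -> [38] and [43]
    Merge: [38] + [43] -> [38, 43]
  Merge: [15, 17] + [38, 43] -> [15, 17, 38, 43]
  Split: [13, 38, 36, 27] -> [13, 38] and [36, 27]
    Split: [13, 38] -> [13] and [38]
    Merge: [13] + [38] -> [13, 38]
    Split: [36, 27] -> [36] and [27]
    Merge: [36] + [27] -> [27, 36]
  Merge: [13, 38] + [27, 36] -> [13, 27, 36, 38]
Merge: [15, 17, 38, 43] + [13, 27, 36, 38] -> [13, 15, 17, 27, 36, 38, 38, 43]

Final sorted array: [13, 15, 17, 27, 36, 38, 38, 43]

The merge sort proceeds by recursively splitting the array and merging sorted halves.
After all merges, the sorted array is [13, 15, 17, 27, 36, 38, 38, 43].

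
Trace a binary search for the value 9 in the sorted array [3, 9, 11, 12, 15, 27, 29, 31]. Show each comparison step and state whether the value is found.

Binary search for 9 in [3, 9, 11, 12, 15, 27, 29, 31]:

lo=0, hi=7, mid=3, arr[mid]=12 -> 12 > 9, search left half
lo=0, hi=2, mid=1, arr[mid]=9 -> Found target at index 1!

Binary search finds 9 at index 1 after 2 comparisons. The search repeatedly halves the search space by comparing with the middle element.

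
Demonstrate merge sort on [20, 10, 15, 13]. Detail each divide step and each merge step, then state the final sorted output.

Merge sort trace:

Split: [20, 10, 15, 13] -> [20, 10] and [15, 13]
  Split: [20, 10] -> [20] and [10]
  Merge: [20] + [10] -> [10, 20]
  Split: [15, 13] -> [15] and [13]
  Merge: [15] + [13] -> [13, 15]
Merge: [10, 20] + [13, 15] -> [10, 13, 15, 20]

Final sorted array: [10, 13, 15, 20]

The merge sort proceeds by recursively splitting the array and merging sorted halves.
After all merges, the sorted array is [10, 13, 15, 20].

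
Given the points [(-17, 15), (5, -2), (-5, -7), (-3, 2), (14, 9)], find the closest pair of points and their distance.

Computing all pairwise distances among 5 points:

d((-17, 15), (5, -2)) = 27.8029
d((-17, 15), (-5, -7)) = 25.0599
d((-17, 15), (-3, 2)) = 19.105
d((-17, 15), (14, 9)) = 31.5753
d((5, -2), (-5, -7)) = 11.1803
d((5, -2), (-3, 2)) = 8.9443 <-- minimum
d((5, -2), (14, 9)) = 14.2127
d((-5, -7), (-3, 2)) = 9.2195
d((-5, -7), (14, 9)) = 24.8395
d((-3, 2), (14, 9)) = 18.3848

Closest pair: (5, -2) and (-3, 2) with distance 8.9443

The closest pair is (5, -2) and (-3, 2) with Euclidean distance 8.9443. For 5 points, brute-force pairwise comparison is shown above. For large n, the divide-and-conquer algorithm (sort by x, recurse on halves, check the dividing strip) achieves O(n log n).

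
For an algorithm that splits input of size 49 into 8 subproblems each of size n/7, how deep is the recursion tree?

For divide and conquer with division factor 7:

Problem sizes at each level:
Level 0: 49
Level 1: 7
Level 2: 1

The root is level 0 and the size-1 base case is level 2 (the tree spans levels 0 through 2, i.e. 3 levels counting the root), so the depth is the number of divisions: log_7(49) = 2

The recursion tree depth is log_7(49) = 2. At each level, the problem size is divided by 7, so it takes 2 divisions to reduce to a base case of size 1. The algorithm makes 8 recursive calls at each level.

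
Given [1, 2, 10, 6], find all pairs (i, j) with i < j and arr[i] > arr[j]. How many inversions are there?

Finding inversions in [1, 2, 10, 6]:

(2, 3): arr[2]=10 > arr[3]=6

Total inversions: 1

The array has 1 inversion(s): (2,3). Each pair (i,j) satisfies i < j and arr[i] > arr[j].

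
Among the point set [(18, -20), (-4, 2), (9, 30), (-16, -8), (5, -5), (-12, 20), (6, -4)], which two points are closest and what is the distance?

Computing all pairwise distances among 7 points:

d((18, -20), (-4, 2)) = 31.1127
d((18, -20), (9, 30)) = 50.8035
d((18, -20), (-16, -8)) = 36.0555
d((18, -20), (5, -5)) = 19.8494
d((18, -20), (-12, 20)) = 50.0
d((18, -20), (6, -4)) = 20.0
d((-4, 2), (9, 30)) = 30.8707
d((-4, 2), (-16, -8)) = 15.6205
d((-4, 2), (5, -5)) = 11.4018
d((-4, 2), (-12, 20)) = 19.6977
d((-4, 2), (6, -4)) = 11.6619
d((9, 30), (-16, -8)) = 45.4863
d((9, 30), (5, -5)) = 35.2278
d((9, 30), (-12, 20)) = 23.2594
d((9, 30), (6, -4)) = 34.1321
d((-16, -8), (5, -5)) = 21.2132
d((-16, -8), (-12, 20)) = 28.2843
d((-16, -8), (6, -4)) = 22.3607
d((5, -5), (-12, 20)) = 30.2324
d((5, -5), (6, -4)) = 1.4142 <-- minimum
d((-12, 20), (6, -4)) = 30.0

Closest pair: (5, -5) and (6, -4) with distance 1.4142

The closest pair is (5, -5) and (6, -4) with Euclidean distance 1.4142. For 7 points, brute-force pairwise comparison is shown above. For large n, the divide-and-conquer algorithm (sort by x, recurse on halves, check the dividing strip) achieves O(n log n).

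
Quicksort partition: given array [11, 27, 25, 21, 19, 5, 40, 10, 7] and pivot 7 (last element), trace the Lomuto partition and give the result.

Lomuto partition with pivot = 7:

Initial array: [11, 27, 25, 21, 19, 5, 40, 10, 7]

arr[0]=11 > 7: no swap
arr[1]=27 > 7: no swap
arr[2]=25 > 7: no swap
arr[3]=21 > 7: no swap
arr[4]=19 > 7: no swap
arr[5]=5 <= 7: swap with position 0, array becomes [5, 27, 25, 21, 19, 11, 40, 10, 7]
arr[6]=40 > 7: no swap
arr[7]=10 > 7: no swap

Place pivot at position 1: [5, 7, 25, 21, 19, 11, 40, 10, 27]
Pivot position: 1

After partitioning with pivot 7, the array becomes [5, 7, 25, 21, 19, 11, 40, 10, 27]. The pivot is placed at index 1. All elements to the left of the pivot are <= 7, and all elements to the right are > 7.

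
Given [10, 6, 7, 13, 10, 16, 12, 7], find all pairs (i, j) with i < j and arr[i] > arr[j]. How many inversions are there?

Finding inversions in [10, 6, 7, 13, 10, 16, 12, 7]:

(0, 1): arr[0]=10 > arr[1]=6
(0, 2): arr[0]=10 > arr[2]=7
(0, 7): arr[0]=10 > arr[7]=7
(3, 4): arr[3]=13 > arr[4]=10
(3, 6): arr[3]=13 > arr[6]=12
(3, 7): arr[3]=13 > arr[7]=7
(4, 7): arr[4]=10 > arr[7]=7
(5, 6): arr[5]=16 > arr[6]=12
(5, 7): arr[5]=16 > arr[7]=7
(6, 7): arr[6]=12 > arr[7]=7

Total inversions: 10

The array has 10 inversion(s): (0,1), (0,2), (0,7), (3,4), (3,6), (3,7), (4,7), (5,6), (5,7), (6,7). Each pair (i,j) satisfies i < j and arr[i] > arr[j].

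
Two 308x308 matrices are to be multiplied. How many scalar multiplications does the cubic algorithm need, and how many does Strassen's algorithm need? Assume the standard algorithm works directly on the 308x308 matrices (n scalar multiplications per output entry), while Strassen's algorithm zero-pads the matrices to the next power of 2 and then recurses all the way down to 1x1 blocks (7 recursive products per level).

Matrix multiplication for 308x308 matrices:

Strassen's algorithm requires power-of-2 dimensions. Pad 308x308 to 512x512 (next power of 2).

Standard algorithm: 308^3 = 29218112 multiplications
Strassen's algorithm: 7^(log2(512)) = 7^9 = 40353607 multiplications
Difference: 29218112 - 40353607 = -11135495 (Strassen uses MORE here due to padding overhead — for small or just-over-power-of-2 n, padding can outweigh the per-level savings)

Standard: 29218112 multiplications (308^3). Strassen: 40353607 multiplications (7^9, after padding to 512x512). Strassen reduces 8 recursive multiplications to 7 at each level.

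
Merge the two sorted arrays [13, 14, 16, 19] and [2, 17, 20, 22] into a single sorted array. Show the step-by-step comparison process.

Merging process:

Compare 13 vs 2: take 2 from right. Merged: [2]
Compare 13 vs 17: take 13 from left. Merged: [2, 13]
Compare 14 vs 17: take 14 from left. Merged: [2, 13, 14]
Compare 16 vs 17: take 16 from left. Merged: [2, 13, 14, 16]
Compare 19 vs 17: take 17 from right. Merged: [2, 13, 14, 16, 17]
Compare 19 vs 20: take 19 from left. Merged: [2, 13, 14, 16, 17, 19]
Append remaining from right: [20, 22]. Merged: [2, 13, 14, 16, 17, 19, 20, 22]

Final merged array: [2, 13, 14, 16, 17, 19, 20, 22]
Total comparisons: 6

The merged array is [2, 13, 14, 16, 17, 19, 20, 22], requiring 6 comparisons. The merge step runs in O(n) time where n is the total number of elements.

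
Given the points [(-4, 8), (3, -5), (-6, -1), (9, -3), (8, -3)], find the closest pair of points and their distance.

Computing all pairwise distances among 5 points:

d((-4, 8), (3, -5)) = 14.7648
d((-4, 8), (-6, -1)) = 9.2195
d((-4, 8), (9, -3)) = 17.0294
d((-4, 8), (8, -3)) = 16.2788
d((3, -5), (-6, -1)) = 9.8489
d((3, -5), (9, -3)) = 6.3246
d((3, -5), (8, -3)) = 5.3852
d((-6, -1), (9, -3)) = 15.1327
d((-6, -1), (8, -3)) = 14.1421
d((9, -3), (8, -3)) = 1.0 <-- minimum

Closest pair: (9, -3) and (8, -3) with distance 1.0

The closest pair is (9, -3) and (8, -3) with Euclidean distance 1.0. For 5 points, brute-force pairwise comparison is shown above. For large n, the divide-and-conquer algorithm (sort by x, recurse on halves, check the dividing strip) achieves O(n log n).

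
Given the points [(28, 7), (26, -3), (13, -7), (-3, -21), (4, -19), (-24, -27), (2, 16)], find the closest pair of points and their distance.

Computing all pairwise distances among 7 points:

d((28, 7), (26, -3)) = 10.198
d((28, 7), (13, -7)) = 20.5183
d((28, 7), (-3, -21)) = 41.7732
d((28, 7), (4, -19)) = 35.3836
d((28, 7), (-24, -27)) = 62.1289
d((28, 7), (2, 16)) = 27.5136
d((26, -3), (13, -7)) = 13.6015
d((26, -3), (-3, -21)) = 34.1321
d((26, -3), (4, -19)) = 27.2029
d((26, -3), (-24, -27)) = 55.4617
d((26, -3), (2, 16)) = 30.6105
d((13, -7), (-3, -21)) = 21.2603
d((13, -7), (4, -19)) = 15.0
d((13, -7), (-24, -27)) = 42.0595
d((13, -7), (2, 16)) = 25.4951
d((-3, -21), (4, -19)) = 7.2801 <-- minimum
d((-3, -21), (-24, -27)) = 21.8403
d((-3, -21), (2, 16)) = 37.3363
d((4, -19), (-24, -27)) = 29.1204
d((4, -19), (2, 16)) = 35.0571
d((-24, -27), (2, 16)) = 50.2494

Closest pair: (-3, -21) and (4, -19) with distance 7.2801

The closest pair is (-3, -21) and (4, -19) with Euclidean distance 7.2801. For 7 points, brute-force pairwise comparison is shown above. For large n, the divide-and-conquer algorithm (sort by x, recurse on halves, check the dividing strip) achieves O(n log n).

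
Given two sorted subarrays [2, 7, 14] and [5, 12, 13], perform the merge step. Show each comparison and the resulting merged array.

Merging process:

Compare 2 vs 5: take 2 from left. Merged: [2]
Compare 7 vs 5: take 5 from right. Merged: [2, 5]
Compare 7 vs 12: take 7 from left. Merged: [2, 5, 7]
Compare 14 vs 12: take 12 from right. Merged: [2, 5, 7, 12]
Compare 14 vs 13: take 13 from right. Merged: [2, 5, 7, 12, 13]
Append remaining from left: [14]. Merged: [2, 5, 7, 12, 13, 14]

Final merged array: [2, 5, 7, 12, 13, 14]
Total comparisons: 5

The merged array is [2, 5, 7, 12, 13, 14], requiring 5 comparisons. The merge step runs in O(n) time where n is the total number of elements.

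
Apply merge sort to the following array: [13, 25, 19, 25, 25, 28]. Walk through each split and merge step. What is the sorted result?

Merge sort trace:

Split: [13, 25, 19, 25, 25, 28] -> [13, 25, 19] and [25, 25, 28]
  Split: [13, 25, 19] -> [13] and [25, 19]
    Split: [25, 19] -> [25] and [19]
    Merge: [25] + [19] -> [19, 25]
  Merge: [13] + [19, 25] -> [13, 19, 25]
  Split: [25, 25, 28] -> [25] and [25, 28]
    Split: [25, 28] -> [25] and [28]
    Merge: [25] + [28] -> [25, 28]
  Merge: [25] + [25, 28] -> [25, 25, 28]
Merge: [13, 19, 25] + [25, 25, 28] -> [13, 19, 25, 25, 25, 28]

Final sorted array: [13, 19, 25, 25, 25, 28]

The merge sort proceeds by recursively splitting the array and merging sorted halves.
After all merges, the sorted array is [13, 19, 25, 25, 25, 28].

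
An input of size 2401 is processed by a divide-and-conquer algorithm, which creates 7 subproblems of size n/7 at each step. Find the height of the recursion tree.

For divide and conquer with division factor 7:

Problem sizes at each level:
Level 0: 2401
Level 1: 343
Level 2: 49
Level 3: 7
Level 4: 1

The root is level 0 and the size-1 base case is level 4 (the tree spans levels 0 through 4, i.e. 5 levels counting the root), so the depth is the number of divisions: log_7(2401) = 4

The recursion tree depth is log_7(2401) = 4. At each level, the problem size is divided by 7, so it takes 4 divisions to reduce to a base case of size 1. The algorithm makes 7 recursive calls at each level.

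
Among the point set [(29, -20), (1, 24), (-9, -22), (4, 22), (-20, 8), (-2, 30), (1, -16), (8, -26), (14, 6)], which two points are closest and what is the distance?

Computing all pairwise distances among 9 points:

d((29, -20), (1, 24)) = 52.1536
d((29, -20), (-9, -22)) = 38.0526
d((29, -20), (4, 22)) = 48.8774
d((29, -20), (-20, 8)) = 56.4358
d((29, -20), (-2, 30)) = 58.8303
d((29, -20), (1, -16)) = 28.2843
d((29, -20), (8, -26)) = 21.8403
d((29, -20), (14, 6)) = 30.0167
d((1, 24), (-9, -22)) = 47.0744
d((1, 24), (4, 22)) = 3.6056 <-- minimum
d((1, 24), (-20, 8)) = 26.4008
d((1, 24), (-2, 30)) = 6.7082
d((1, 24), (1, -16)) = 40.0
d((1, 24), (8, -26)) = 50.4876
d((1, 24), (14, 6)) = 22.2036
d((-9, -22), (4, 22)) = 45.8803
d((-9, -22), (-20, 8)) = 31.9531
d((-9, -22), (-2, 30)) = 52.469
d((-9, -22), (1, -16)) = 11.6619
d((-9, -22), (8, -26)) = 17.4642
d((-9, -22), (14, 6)) = 36.2353
d((4, 22), (-20, 8)) = 27.7849
d((4, 22), (-2, 30)) = 10.0
d((4, 22), (1, -16)) = 38.1182
d((4, 22), (8, -26)) = 48.1664
d((4, 22), (14, 6)) = 18.868
d((-20, 8), (-2, 30)) = 28.4253
d((-20, 8), (1, -16)) = 31.8904
d((-20, 8), (8, -26)) = 44.0454
d((-20, 8), (14, 6)) = 34.0588
d((-2, 30), (1, -16)) = 46.0977
d((-2, 30), (8, -26)) = 56.8859
d((-2, 30), (14, 6)) = 28.8444
d((1, -16), (8, -26)) = 12.2066
d((1, -16), (14, 6)) = 25.5539
d((8, -26), (14, 6)) = 32.5576

Closest pair: (1, 24) and (4, 22) with distance 3.6056

The closest pair is (1, 24) and (4, 22) with Euclidean distance 3.6056. For 9 points, brute-force pairwise comparison is shown above. For large n, the divide-and-conquer algorithm (sort by x, recurse on halves, check the dividing strip) achieves O(n log n).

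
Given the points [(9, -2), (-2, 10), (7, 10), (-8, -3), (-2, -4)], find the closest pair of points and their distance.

Computing all pairwise distances among 5 points:

d((9, -2), (-2, 10)) = 16.2788
d((9, -2), (7, 10)) = 12.1655
d((9, -2), (-8, -3)) = 17.0294
d((9, -2), (-2, -4)) = 11.1803
d((-2, 10), (7, 10)) = 9.0
d((-2, 10), (-8, -3)) = 14.3178
d((-2, 10), (-2, -4)) = 14.0
d((7, 10), (-8, -3)) = 19.8494
d((7, 10), (-2, -4)) = 16.6433
d((-8, -3), (-2, -4)) = 6.0828 <-- minimum

Closest pair: (-8, -3) and (-2, -4) with distance 6.0828

The closest pair is (-8, -3) and (-2, -4) with Euclidean distance 6.0828. For 5 points, brute-force pairwise comparison is shown above. For large n, the divide-and-conquer algorithm (sort by x, recurse on halves, check the dividing strip) achieves O(n log n).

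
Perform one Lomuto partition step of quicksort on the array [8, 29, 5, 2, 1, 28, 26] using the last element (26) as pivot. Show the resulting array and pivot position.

Lomuto partition with pivot = 26:

Initial array: [8, 29, 5, 2, 1, 28, 26]

arr[0]=8 <= 26: swap with position 0, array becomes [8, 29, 5, 2, 1, 28, 26]
arr[1]=29 > 26: no swap
arr[2]=5 <= 26: swap with position 1, array becomes [8, 5, 29, 2, 1, 28, 26]
arr[3]=2 <= 26: swap with position 2, array becomes [8, 5, 2, 29, 1, 28, 26]
arr[4]=1 <= 26: swap with position 3, array becomes [8, 5, 2, 1, 29, 28, 26]
arr[5]=28 > 26: no swap

Place pivot at position 4: [8, 5, 2, 1, 26, 28, 29]
Pivot position: 4

After partitioning with pivot 26, the array becomes [8, 5, 2, 1, 26, 28, 29]. The pivot is placed at index 4. All elements to the left of the pivot are <= 26, and all elements to the right are > 26.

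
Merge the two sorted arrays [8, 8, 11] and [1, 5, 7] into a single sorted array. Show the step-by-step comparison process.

Merging process:

Compare 8 vs 1: take 1 from right. Merged: [1]
Compare 8 vs 5: take 5 from right. Merged: [1, 5]
Compare 8 vs 7: take 7 from right. Merged: [1, 5, 7]
Append remaining from left: [8, 8, 11]. Merged: [1, 5, 7, 8, 8, 11]

Final merged array: [1, 5, 7, 8, 8, 11]
Total comparisons: 3

The merged array is [1, 5, 7, 8, 8, 11], requiring 3 comparisons. The merge step runs in O(n) time where n is the total number of elements.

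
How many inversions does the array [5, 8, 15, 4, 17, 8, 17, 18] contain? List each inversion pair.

Finding inversions in [5, 8, 15, 4, 17, 8, 17, 18]:

(0, 3): arr[0]=5 > arr[3]=4
(1, 3): arr[1]=8 > arr[3]=4
(2, 3): arr[2]=15 > arr[3]=4
(2, 5): arr[2]=15 > arr[5]=8
(4, 5): arr[4]=17 > arr[5]=8

Total inversions: 5

The array has 5 inversion(s): (0,3), (1,3), (2,3), (2,5), (4,5). Each pair (i,j) satisfies i < j and arr[i] > arr[j].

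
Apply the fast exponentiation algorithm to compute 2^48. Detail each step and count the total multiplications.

Computing 2^48 by squaring (build up from 2^1; each line after the first costs one multiplication):

2^1 = 2
2^2 = (2^1)^2 = 2^2 = 4
2^3 = 2 * 2^2 = 2 * 4 = 8
2^6 = (2^3)^2 = 8^2 = 64
2^12 = (2^6)^2 = 64^2 = 4096
2^24 = (2^12)^2 = 4096^2 = 16777216
2^48 = (2^24)^2 = 16777216^2 = 281474976710656

Result: 281474976710656
Multiplications needed: 6 (6 lines after 2^1)

2^48 = 281474976710656. Using exponentiation by squaring, this requires 6 multiplications. The key idea: if the exponent is even, square the half-power; if odd, multiply by the base once.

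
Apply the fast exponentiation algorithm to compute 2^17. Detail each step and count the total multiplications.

Computing 2^17 by squaring (build up from 2^1; each line after the first costs one multiplication):

2^1 = 2
2^2 = (2^1)^2 = 2^2 = 4
2^4 = (2^2)^2 = 4^2 = 16
2^8 = (2^4)^2 = 16^2 = 256
2^16 = (2^8)^2 = 256^2 = 65536
2^17 = 2 * 2^16 = 2 * 65536 = 131072

Result: 131072
Multiplications needed: 5 (5 lines after 2^1)

2^17 = 131072. Using exponentiation by squaring, this requires 5 multiplications. The key idea: if the exponent is even, square the half-power; if odd, multiply by the base once.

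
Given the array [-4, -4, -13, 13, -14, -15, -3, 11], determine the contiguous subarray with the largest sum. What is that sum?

Using Kadane's algorithm on [-4, -4, -13, 13, -14, -15, -3, 11]:

Scanning through the array:
Position 1 (value -4): max_ending_here = -4, max_so_far = -4
Position 2 (value -13): max_ending_here = -13, max_so_far = -4
Position 3 (value 13): max_ending_here = 13, max_so_far = 13
Position 4 (value -14): max_ending_here = -1, max_so_far = 13
Position 5 (value -15): max_ending_here = -15, max_so_far = 13
Position 6 (value -3): max_ending_here = -3, max_so_far = 13
Position 7 (value 11): max_ending_here = 11, max_so_far = 13

Maximum subarray: [13]
Maximum sum: 13

The maximum subarray is [13] with sum 13. This subarray runs from index 3 to index 3.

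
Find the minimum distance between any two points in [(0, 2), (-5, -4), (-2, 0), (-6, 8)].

Computing all pairwise distances among 4 points:

d((0, 2), (-5, -4)) = 7.8102
d((0, 2), (-2, 0)) = 2.8284 <-- minimum
d((0, 2), (-6, 8)) = 8.4853
d((-5, -4), (-2, 0)) = 5.0
d((-5, -4), (-6, 8)) = 12.0416
d((-2, 0), (-6, 8)) = 8.9443

Closest pair: (0, 2) and (-2, 0) with distance 2.8284

The closest pair is (0, 2) and (-2, 0) with Euclidean distance 2.8284. For 4 points, brute-force pairwise comparison is shown above. For large n, the divide-and-conquer algorithm (sort by x, recurse on halves, check the dividing strip) achieves O(n log n).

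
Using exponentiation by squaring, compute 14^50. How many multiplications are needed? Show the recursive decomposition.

Computing 14^50 by squaring (build up from 14^1; each line after the first costs one multiplication):

14^1 = 14
14^2 = (14^1)^2 = 14^2 = 196
14^3 = 14 * 14^2 = 14 * 196 = 2744
14^6 = (14^3)^2 = 2744^2 = 7529536
14^12 = (14^6)^2 = 7529536^2 = 56693912375296
14^24 = (14^12)^2 = 56693912375296^2 = 3214199700417740936751087616
14^25 = 14 * 14^24 = 14 * 3214199700417740936751087616 = 44998795805848373114515226624
14^50 = (14^25)^2 = 44998795805848373114515226624^2 = 2024891623976437135118764865774783290467102632746078437376

Result: 2024891623976437135118764865774783290467102632746078437376
Multiplications needed: 7 (7 lines after 14^1)

14^50 = 2024891623976437135118764865774783290467102632746078437376. Using exponentiation by squaring, this requires 7 multiplications. The key idea: if the exponent is even, square the half-power; if odd, multiply by the base once.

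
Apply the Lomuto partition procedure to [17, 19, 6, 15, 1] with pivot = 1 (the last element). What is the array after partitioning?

Lomuto partition with pivot = 1:

Initial array: [17, 19, 6, 15, 1]

arr[0]=17 > 1: no swap
arr[1]=19 > 1: no swap
arr[2]=6 > 1: no swap
arr[3]=15 > 1: no swap

Place pivot at position 0: [1, 19, 6, 15, 17]
Pivot position: 0

After partitioning with pivot 1, the array becomes [1, 19, 6, 15, 17]. The pivot is placed at index 0. All elements to the left of the pivot are <= 1, and all elements to the right are > 1.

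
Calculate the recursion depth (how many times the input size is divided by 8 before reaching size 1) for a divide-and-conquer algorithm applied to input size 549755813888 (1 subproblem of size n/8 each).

For divide and conquer with division factor 8:

Problem sizes at each level:
Level 0: 549755813888
Level 1: 68719476736
Level 2: 8589934592
Level 3: 1073741824
Level 4: 134217728
Level 5: 16777216
Level 6: 2097152
Level 7: 262144
Level 8: 32768
Level 9: 4096
Level 10: 512
Level 11: 64
Level 12: 8
Level 13: 1

The root is level 0 and the size-1 base case is level 13 (the tree spans levels 0 through 13, i.e. 14 levels counting the root), so the depth is the number of divisions: log_8(549755813888) = 13

The recursion tree depth is log_8(549755813888) = 13. At each level, the problem size is divided by 8, so it takes 13 divisions to reduce to a base case of size 1. The algorithm makes 1 recursive call at each level.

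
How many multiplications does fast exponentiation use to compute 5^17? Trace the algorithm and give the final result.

Computing 5^17 by squaring (build up from 5^1; each line after the first costs one multiplication):

5^1 = 5
5^2 = (5^1)^2 = 5^2 = 25
5^4 = (5^2)^2 = 25^2 = 625
5^8 = (5^4)^2 = 625^2 = 390625
5^16 = (5^8)^2 = 390625^2 = 152587890625
5^17 = 5 * 5^16 = 5 * 152587890625 = 762939453125

Result: 762939453125
Multiplications needed: 5 (5 lines after 5^1)

5^17 = 762939453125. Using exponentiation by squaring, this requires 5 multiplications. The key idea: if the exponent is even, square the half-power; if odd, multiply by the base once.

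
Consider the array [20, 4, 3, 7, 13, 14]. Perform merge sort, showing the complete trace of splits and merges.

Merge sort trace:

Split: [20, 4, 3, 7, 13, 14] -> [20, 4, 3] and [7, 13, 14]
  Split: [20, 4, 3] -> [20] and [4, 3]
    Split: [4, 3] -> [4] and [3]
    Merge: [4] + [3] -> [3, 4]
  Merge: [20] + [3, 4] -> [3, 4, 20]
  Split: [7, 13, 14] -> [7] and [13, 14]
    Split: [13, 14] -> [13] and [14]
    Merge: [13] + [14] -> [13, 14]
  Merge: [7] + [13, 14] -> [7, 13, 14]
Merge: [3, 4, 20] + [7, 13, 14] -> [3, 4, 7, 13, 14, 20]

Final sorted array: [3, 4, 7, 13, 14, 20]

The merge sort proceeds by recursively splitting the array and merging sorted halves.
After all merges, the sorted array is [3, 4, 7, 13, 14, 20].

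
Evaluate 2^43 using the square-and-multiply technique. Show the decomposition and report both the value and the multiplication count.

Computing 2^43 by squaring (build up from 2^1; each line after the first costs one multiplication):

2^1 = 2
2^2 = (2^1)^2 = 2^2 = 4
2^4 = (2^2)^2 = 4^2 = 16
2^5 = 2 * 2^4 = 2 * 16 = 32
2^10 = (2^5)^2 = 32^2 = 1024
2^20 = (2^10)^2 = 1024^2 = 1048576
2^21 = 2 * 2^20 = 2 * 1048576 = 2097152
2^42 = (2^21)^2 = 2097152^2 = 4398046511104
2^43 = 2 * 2^42 = 2 * 4398046511104 = 8796093022208

Result: 8796093022208
Multiplications needed: 8 (8 lines after 2^1)

2^43 = 8796093022208. Using exponentiation by squaring, this requires 8 multiplications. The key idea: if the exponent is even, square the half-power; if odd, multiply by the base once.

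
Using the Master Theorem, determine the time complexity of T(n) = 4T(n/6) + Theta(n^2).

Master Theorem for T(n) = 4T(n/6) + O(n^2):

a = 4, b = 6, c = 2
log_b(a) = log_6(4) = 0.7737

Case 3: c = 2 > log_6(4) = 0.7737
T(n) = O(n^2) = O(n^2)

For T(n) = 4T(n/6) + O(n^2): log_6(4) = 0.7737. This is Case 3 of the Master Theorem (c > log_b(a), work dominated by root), giving O(n^2).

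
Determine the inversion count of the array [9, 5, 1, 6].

Finding inversions in [9, 5, 1, 6]:

(0, 1): arr[0]=9 > arr[1]=5
(0, 2): arr[0]=9 > arr[2]=1
(0, 3): arr[0]=9 > arr[3]=6
(1, 2): arr[1]=5 > arr[2]=1

Total inversions: 4

The array has 4 inversion(s): (0,1), (0,2), (0,3), (1,2). Each pair (i,j) satisfies i < j and arr[i] > arr[j].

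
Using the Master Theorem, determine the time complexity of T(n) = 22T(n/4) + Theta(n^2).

Master Theorem for T(n) = 22T(n/4) + O(n^2):

a = 22, b = 4, c = 2
log_b(a) = log_4(22) = 2.2297

Case 1: c = 2 < log_4(22) = 2.2297
T(n) = O(n^(log_4 22))

For T(n) = 22T(n/4) + O(n^2): log_4(22) = 2.2297. This is Case 1 of the Master Theorem (c < log_b(a), work dominated by leaves), giving O(n^(log_4 22)).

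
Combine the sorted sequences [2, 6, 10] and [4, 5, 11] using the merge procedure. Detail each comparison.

Merging process:

Compare 2 vs 4: take 2 from left. Merged: [2]
Compare 6 vs 4: take 4 from right. Merged: [2, 4]
Compare 6 vs 5: take 5 from right. Merged: [2, 4, 5]
Compare 6 vs 11: take 6 from left. Merged: [2, 4, 5, 6]
Compare 10 vs 11: take 10 from left. Merged: [2, 4, 5, 6, 10]
Append remaining from right: [11]. Merged: [2, 4, 5, 6, 10, 11]

Final merged array: [2, 4, 5, 6, 10, 11]
Total comparisons: 5

The merged array is [2, 4, 5, 6, 10, 11], requiring 5 comparisons. The merge step runs in O(n) time where n is the total number of elements.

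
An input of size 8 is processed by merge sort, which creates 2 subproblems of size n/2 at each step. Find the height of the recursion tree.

For divide and conquer with division factor 2:

Problem sizes at each level:
Level 0: 8
Level 1: 4
Level 2: 2
Level 3: 1

The root is level 0 and the size-1 base case is level 3 (the tree spans levels 0 through 3, i.e. 4 levels counting the root), so the depth is the number of divisions: log_2(8) = 3

The recursion tree depth is log_2(8) = 3. At each level, the problem size is divided by 2, so it takes 3 divisions to reduce to a base case of size 1. The algorithm makes 2 recursive calls at each level.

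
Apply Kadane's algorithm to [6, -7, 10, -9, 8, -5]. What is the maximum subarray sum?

Using Kadane's algorithm on [6, -7, 10, -9, 8, -5]:

Scanning through the array:
Position 1 (value -7): max_ending_here = -1, max_so_far = 6
Position 2 (value 10): max_ending_here = 10, max_so_far = 10
Position 3 (value -9): max_ending_here = 1, max_so_far = 10
Position 4 (value 8): max_ending_here = 9, max_so_far = 10
Position 5 (value -5): max_ending_here = 4, max_so_far = 10

Maximum subarray: [10]
Maximum sum: 10

The maximum subarray is [10] with sum 10. This subarray runs from index 2 to index 2.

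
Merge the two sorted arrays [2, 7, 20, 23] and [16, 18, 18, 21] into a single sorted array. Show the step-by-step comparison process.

Merging process:

Compare 2 vs 16: take 2 from left. Merged: [2]
Compare 7 vs 16: take 7 from left. Merged: [2, 7]
Compare 20 vs 16: take 16 from right. Merged: [2, 7, 16]
Compare 20 vs 18: take 18 from right. Merged: [2, 7, 16, 18]
Compare 20 vs 18: take 18 from right. Merged: [2, 7, 16, 18, 18]
Compare 20 vs 21: take 20 from left. Merged: [2, 7, 16, 18, 18, 20]
Compare 23 vs 21: take 21 from right. Merged: [2, 7, 16, 18, 18, 20, 21]
Append remaining from left: [23]. Merged: [2, 7, 16, 18, 18, 20, 21, 23]

Final merged array: [2, 7, 16, 18, 18, 20, 21, 23]
Total comparisons: 7

The merged array is [2, 7, 16, 18, 18, 20, 21, 23], requiring 7 comparisons. The merge step runs in O(n) time where n is the total number of elements.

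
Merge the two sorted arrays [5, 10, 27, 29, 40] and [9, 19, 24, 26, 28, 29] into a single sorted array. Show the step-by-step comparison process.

Merging process:

Compare 5 vs 9: take 5 from left. Merged: [5]
Compare 10 vs 9: take 9 from right. Merged: [5, 9]
Compare 10 vs 19: take 10 from left. Merged: [5, 9, 10]
Compare 27 vs 19: take 19 from right. Merged: [5, 9, 10, 19]
Compare 27 vs 24: take 24 from right. Merged: [5, 9, 10, 19, 24]
Compare 27 vs 26: take 26 from right. Merged: [5, 9, 10, 19, 24, 26]
Compare 27 vs 28: take 27 from left. Merged: [5, 9, 10, 19, 24, 26, 27]
Compare 29 vs 28: take 28 from right. Merged: [5, 9, 10, 19, 24, 26, 27, 28]
Compare 29 vs 29: take 29 from left. Merged: [5, 9, 10, 19, 24, 26, 27, 28, 29]
Compare 40 vs 29: take 29 from right. Merged: [5, 9, 10, 19, 24, 26, 27, 28, 29, 29]
Append remaining from left: [40]. Merged: [5, 9, 10, 19, 24, 26, 27, 28, 29, 29, 40]

Final merged array: [5, 9, 10, 19, 24, 26, 27, 28, 29, 29, 40]
Total comparisons: 10

The merged array is [5, 9, 10, 19, 24, 26, 27, 28, 29, 29, 40], requiring 10 comparisons. The merge step runs in O(n) time where n is the total number of elements.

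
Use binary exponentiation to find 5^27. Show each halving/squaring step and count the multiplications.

Computing 5^27 by squaring (build up from 5^1; each line after the first costs one multiplication):

5^1 = 5
5^2 = (5^1)^2 = 5^2 = 25
5^3 = 5 * 5^2 = 5 * 25 = 125
5^6 = (5^3)^2 = 125^2 = 15625
5^12 = (5^6)^2 = 15625^2 = 244140625
5^13 = 5 * 5^12 = 5 * 244140625 = 1220703125
5^26 = (5^13)^2 = 1220703125^2 = 1490116119384765625
5^27 = 5 * 5^26 = 5 * 1490116119384765625 = 7450580596923828125

Result: 7450580596923828125
Multiplications needed: 7 (7 lines after 5^1)

5^27 = 7450580596923828125. Using exponentiation by squaring, this requires 7 multiplications. The key idea: if the exponent is even, square the half-power; if odd, multiply by the base once.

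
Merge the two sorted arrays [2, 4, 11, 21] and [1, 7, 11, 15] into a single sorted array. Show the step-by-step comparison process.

Merging process:

Compare 2 vs 1: take 1 from right. Merged: [1]
Compare 2 vs 7: take 2 from left. Merged: [1, 2]
Compare 4 vs 7: take 4 from left. Merged: [1, 2, 4]
Compare 11 vs 7: take 7 from right. Merged: [1, 2, 4, 7]
Compare 11 vs 11: take 11 from left. Merged: [1, 2, 4, 7, 11]
Compare 21 vs 11: take 11 from right. Merged: [1, 2, 4, 7, 11, 11]
Compare 21 vs 15: take 15 from right. Merged: [1, 2, 4, 7, 11, 11, 15]
Append remaining from left: [21]. Merged: [1, 2, 4, 7, 11, 11, 15, 21]

Final merged array: [1, 2, 4, 7, 11, 11, 15, 21]
Total comparisons: 7

The merged array is [1, 2, 4, 7, 11, 11, 15, 21], requiring 7 comparisons. The merge step runs in O(n) time where n is the total number of elements.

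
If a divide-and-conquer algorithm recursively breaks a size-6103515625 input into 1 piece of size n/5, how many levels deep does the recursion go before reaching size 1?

For divide and conquer with division factor 5:

Problem sizes at each level:
Level 0: 6103515625
Level 1: 1220703125
Level 2: 244140625
Level 3: 48828125
Level 4: 9765625
Level 5: 1953125
Level 6: 390625
Level 7: 78125
Level 8: 15625
Level 9: 3125
Level 10: 625
Level 11: 125
Level 12: 25
Level 13: 5
Level 14: 1

The root is level 0 and the size-1 base case is level 14 (the tree spans levels 0 through 14, i.e. 15 levels counting the root), so the depth is the number of divisions: log_5(6103515625) = 14

The recursion tree depth is log_5(6103515625) = 14. At each level, the problem size is divided by 5, so it takes 14 divisions to reduce to a base case of size 1. The algorithm makes 1 recursive call at each level.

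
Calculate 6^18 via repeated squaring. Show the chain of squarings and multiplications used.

Computing 6^18 by squaring (build up from 6^1; each line after the first costs one multiplication):

6^1 = 6
6^2 = (6^1)^2 = 6^2 = 36
6^4 = (6^2)^2 = 36^2 = 1296
6^8 = (6^4)^2 = 1296^2 = 1679616
6^9 = 6 * 6^8 = 6 * 1679616 = 10077696
6^18 = (6^9)^2 = 10077696^2 = 101559956668416

Result: 101559956668416
Multiplications needed: 5 (5 lines after 6^1)

6^18 = 101559956668416. Using exponentiation by squaring, this requires 5 multiplications. The key idea: if the exponent is even, square the half-power; if odd, multiply by the base once.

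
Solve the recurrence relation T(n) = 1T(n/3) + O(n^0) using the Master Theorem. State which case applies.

Master Theorem for T(n) = 1T(n/3) + O(n^0):

a = 1, b = 3, c = 0
log_b(a) = log_3(1) = 0.0000

Case 2: c = 0 = log_3(1) = 0.0000
T(n) = O(n^0 log n) = O(log n)

For T(n) = 1T(n/3) + O(n^0): log_3(1) = 0.0000. This is Case 2 of the Master Theorem (c = log_b(a), equal work at all levels), giving O(log n).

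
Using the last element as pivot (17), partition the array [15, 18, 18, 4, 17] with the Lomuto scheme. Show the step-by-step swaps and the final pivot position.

Lomuto partition with pivot = 17:

Initial array: [15, 18, 18, 4, 17]

arr[0]=15 <= 17: swap with position 0, array becomes [15, 18, 18, 4, 17]
arr[1]=18 > 17: no swap
arr[2]=18 > 17: no swap
arr[3]=4 <= 17: swap with position 1, array becomes [15, 4, 18, 18, 17]

Place pivot at position 2: [15, 4, 17, 18, 18]
Pivot position: 2

After partitioning with pivot 17, the array becomes [15, 4, 17, 18, 18]. The pivot is placed at index 2. All elements to the left of the pivot are <= 17, and all elements to the right are > 17.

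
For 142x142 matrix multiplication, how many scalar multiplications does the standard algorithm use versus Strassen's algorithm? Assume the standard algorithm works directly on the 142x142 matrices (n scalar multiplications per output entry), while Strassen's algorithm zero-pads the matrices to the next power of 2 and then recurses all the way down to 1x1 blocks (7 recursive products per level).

Matrix multiplication for 142x142 matrices:

Strassen's algorithm requires power-of-2 dimensions. Pad 142x142 to 256x256 (next power of 2).

Standard algorithm: 142^3 = 2863288 multiplications
Strassen's algorithm: 7^(log2(256)) = 7^8 = 5764801 multiplications
Difference: 2863288 - 5764801 = -2901513 (Strassen uses MORE here due to padding overhead — for small or just-over-power-of-2 n, padding can outweigh the per-level savings)

Standard: 2863288 multiplications (142^3). Strassen: 5764801 multiplications (7^8, after padding to 256x256). Strassen reduces 8 recursive multiplications to 7 at each level.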